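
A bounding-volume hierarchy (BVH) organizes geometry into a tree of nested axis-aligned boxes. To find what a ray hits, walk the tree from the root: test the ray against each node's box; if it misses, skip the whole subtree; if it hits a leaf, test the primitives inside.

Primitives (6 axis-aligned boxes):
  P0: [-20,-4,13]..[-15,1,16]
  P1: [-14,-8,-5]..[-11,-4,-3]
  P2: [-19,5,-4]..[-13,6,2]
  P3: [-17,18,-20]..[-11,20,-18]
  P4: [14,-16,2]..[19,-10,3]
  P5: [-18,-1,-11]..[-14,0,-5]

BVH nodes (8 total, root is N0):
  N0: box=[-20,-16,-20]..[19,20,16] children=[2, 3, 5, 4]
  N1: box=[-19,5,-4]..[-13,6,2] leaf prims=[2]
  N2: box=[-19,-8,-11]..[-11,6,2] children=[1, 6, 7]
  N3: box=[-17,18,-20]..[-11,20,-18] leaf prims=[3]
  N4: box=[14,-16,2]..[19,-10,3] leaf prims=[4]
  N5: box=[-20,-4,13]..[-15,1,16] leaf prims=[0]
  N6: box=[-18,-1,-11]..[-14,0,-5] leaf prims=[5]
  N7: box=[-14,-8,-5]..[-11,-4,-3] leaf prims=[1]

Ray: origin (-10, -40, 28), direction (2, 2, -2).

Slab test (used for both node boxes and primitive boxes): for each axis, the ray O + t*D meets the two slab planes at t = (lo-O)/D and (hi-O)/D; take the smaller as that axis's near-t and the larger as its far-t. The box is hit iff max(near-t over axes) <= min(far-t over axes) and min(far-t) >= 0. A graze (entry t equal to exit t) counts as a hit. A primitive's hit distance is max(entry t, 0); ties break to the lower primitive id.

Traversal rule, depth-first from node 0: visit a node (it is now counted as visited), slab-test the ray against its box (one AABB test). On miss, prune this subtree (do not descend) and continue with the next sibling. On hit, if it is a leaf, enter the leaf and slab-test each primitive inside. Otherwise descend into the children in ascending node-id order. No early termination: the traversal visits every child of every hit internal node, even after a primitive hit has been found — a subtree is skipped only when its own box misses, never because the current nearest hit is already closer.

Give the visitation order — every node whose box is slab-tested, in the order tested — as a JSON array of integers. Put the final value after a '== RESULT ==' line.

Trace the traversal:
N0 x:[-5,29/2] y:[12,30] z:[6,24] -> hit [12,29/2], descend [2, 3, 4, 5]
  N2 x:[-9/2,-1/2] y:[16,23] z:[13,39/2] -> miss, prune
  N3 x:[-7/2,-1/2] y:[29,30] z:[23,24] -> miss, prune
  N4 x:[12,29/2] y:[12,15] z:[25/2,13] -> hit [25/2,13] leaf, test {P4@t=25/2}
  N5 x:[-5,-5/2] y:[18,41/2] z:[6,15/2] -> miss, prune

Visited [0, 2, 3, 4, 5]. Tests: 5 box, 1 leaf. Nearest: P4.

== RESULT ==
[0, 2, 3, 4, 5]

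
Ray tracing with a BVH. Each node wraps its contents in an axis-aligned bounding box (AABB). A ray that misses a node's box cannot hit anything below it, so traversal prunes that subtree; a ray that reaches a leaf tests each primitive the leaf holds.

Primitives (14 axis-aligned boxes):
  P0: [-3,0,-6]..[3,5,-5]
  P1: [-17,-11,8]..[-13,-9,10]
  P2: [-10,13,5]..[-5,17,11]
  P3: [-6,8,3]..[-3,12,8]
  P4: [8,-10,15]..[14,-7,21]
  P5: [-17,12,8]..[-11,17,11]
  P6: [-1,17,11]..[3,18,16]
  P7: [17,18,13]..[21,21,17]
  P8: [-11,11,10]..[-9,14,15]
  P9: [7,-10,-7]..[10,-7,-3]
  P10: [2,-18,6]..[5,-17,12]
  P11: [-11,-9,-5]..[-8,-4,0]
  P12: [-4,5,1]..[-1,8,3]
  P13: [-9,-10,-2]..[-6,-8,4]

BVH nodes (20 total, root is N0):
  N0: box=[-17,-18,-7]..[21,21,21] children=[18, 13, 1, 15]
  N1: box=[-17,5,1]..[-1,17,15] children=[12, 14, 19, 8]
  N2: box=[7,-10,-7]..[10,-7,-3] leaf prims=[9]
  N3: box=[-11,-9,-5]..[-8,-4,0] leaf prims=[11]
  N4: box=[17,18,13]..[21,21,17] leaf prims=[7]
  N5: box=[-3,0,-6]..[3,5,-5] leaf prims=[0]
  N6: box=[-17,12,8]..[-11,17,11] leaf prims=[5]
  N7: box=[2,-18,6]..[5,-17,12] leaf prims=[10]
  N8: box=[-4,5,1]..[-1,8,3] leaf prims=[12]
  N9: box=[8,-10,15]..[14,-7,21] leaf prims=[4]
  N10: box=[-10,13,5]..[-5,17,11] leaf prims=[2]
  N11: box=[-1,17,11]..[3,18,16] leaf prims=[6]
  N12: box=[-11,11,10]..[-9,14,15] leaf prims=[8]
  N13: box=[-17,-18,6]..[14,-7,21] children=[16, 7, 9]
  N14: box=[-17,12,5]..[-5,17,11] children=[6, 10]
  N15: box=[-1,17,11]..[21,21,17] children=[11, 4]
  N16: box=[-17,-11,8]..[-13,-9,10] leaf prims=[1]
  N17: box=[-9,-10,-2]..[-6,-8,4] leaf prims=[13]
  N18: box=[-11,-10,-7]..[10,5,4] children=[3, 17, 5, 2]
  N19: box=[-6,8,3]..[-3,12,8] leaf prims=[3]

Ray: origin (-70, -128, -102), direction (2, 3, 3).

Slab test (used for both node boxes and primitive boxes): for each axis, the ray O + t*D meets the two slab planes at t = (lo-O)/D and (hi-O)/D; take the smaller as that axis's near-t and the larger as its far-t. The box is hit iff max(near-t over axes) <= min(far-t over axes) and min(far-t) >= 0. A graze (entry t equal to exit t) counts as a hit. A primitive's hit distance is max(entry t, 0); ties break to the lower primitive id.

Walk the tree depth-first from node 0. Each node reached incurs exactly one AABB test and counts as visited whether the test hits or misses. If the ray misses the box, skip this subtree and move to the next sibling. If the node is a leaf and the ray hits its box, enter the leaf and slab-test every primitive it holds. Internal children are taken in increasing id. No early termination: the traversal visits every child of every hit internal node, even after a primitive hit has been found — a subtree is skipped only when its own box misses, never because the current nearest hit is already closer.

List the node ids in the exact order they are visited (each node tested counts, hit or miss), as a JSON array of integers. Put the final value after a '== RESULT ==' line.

Traverse from the root:
N0 x:[53/2,91/2] y:[110/3,149/3] z:[95/3,41] -> hit [110/3,41], descend [1, 13, 15, 18]
  N1 x:[53/2,69/2] y:[133/3,145/3] z:[103/3,39] -> miss, prune
  N13 x:[53/2,42] y:[110/3,121/3] z:[36,41] -> hit [110/3,121/3], descend [7, 9, 16]
    N7 x:[36,75/2] y:[110/3,37] z:[36,38] -> hit [110/3,37] leaf, test {P10@t=110/3}
    N9 x:[39,42] y:[118/3,121/3] z:[39,41] -> hit [118/3,121/3] leaf, test {P4@t=118/3}
    N16 x:[53/2,57/2] y:[39,119/3] z:[110/3,112/3] -> miss, prune
  N15 x:[69/2,91/2] y:[145/3,149/3] z:[113/3,119/3] -> miss, prune
  N18 x:[59/2,40] y:[118/3,133/3] z:[95/3,106/3] -> miss, prune

Visited [0, 1, 13, 7, 9, 16, 15, 18]. Tests: 8 box, 2 leaf. Nearest: P10.

== RESULT ==
[0, 1, 13, 7, 9, 16, 15, 18]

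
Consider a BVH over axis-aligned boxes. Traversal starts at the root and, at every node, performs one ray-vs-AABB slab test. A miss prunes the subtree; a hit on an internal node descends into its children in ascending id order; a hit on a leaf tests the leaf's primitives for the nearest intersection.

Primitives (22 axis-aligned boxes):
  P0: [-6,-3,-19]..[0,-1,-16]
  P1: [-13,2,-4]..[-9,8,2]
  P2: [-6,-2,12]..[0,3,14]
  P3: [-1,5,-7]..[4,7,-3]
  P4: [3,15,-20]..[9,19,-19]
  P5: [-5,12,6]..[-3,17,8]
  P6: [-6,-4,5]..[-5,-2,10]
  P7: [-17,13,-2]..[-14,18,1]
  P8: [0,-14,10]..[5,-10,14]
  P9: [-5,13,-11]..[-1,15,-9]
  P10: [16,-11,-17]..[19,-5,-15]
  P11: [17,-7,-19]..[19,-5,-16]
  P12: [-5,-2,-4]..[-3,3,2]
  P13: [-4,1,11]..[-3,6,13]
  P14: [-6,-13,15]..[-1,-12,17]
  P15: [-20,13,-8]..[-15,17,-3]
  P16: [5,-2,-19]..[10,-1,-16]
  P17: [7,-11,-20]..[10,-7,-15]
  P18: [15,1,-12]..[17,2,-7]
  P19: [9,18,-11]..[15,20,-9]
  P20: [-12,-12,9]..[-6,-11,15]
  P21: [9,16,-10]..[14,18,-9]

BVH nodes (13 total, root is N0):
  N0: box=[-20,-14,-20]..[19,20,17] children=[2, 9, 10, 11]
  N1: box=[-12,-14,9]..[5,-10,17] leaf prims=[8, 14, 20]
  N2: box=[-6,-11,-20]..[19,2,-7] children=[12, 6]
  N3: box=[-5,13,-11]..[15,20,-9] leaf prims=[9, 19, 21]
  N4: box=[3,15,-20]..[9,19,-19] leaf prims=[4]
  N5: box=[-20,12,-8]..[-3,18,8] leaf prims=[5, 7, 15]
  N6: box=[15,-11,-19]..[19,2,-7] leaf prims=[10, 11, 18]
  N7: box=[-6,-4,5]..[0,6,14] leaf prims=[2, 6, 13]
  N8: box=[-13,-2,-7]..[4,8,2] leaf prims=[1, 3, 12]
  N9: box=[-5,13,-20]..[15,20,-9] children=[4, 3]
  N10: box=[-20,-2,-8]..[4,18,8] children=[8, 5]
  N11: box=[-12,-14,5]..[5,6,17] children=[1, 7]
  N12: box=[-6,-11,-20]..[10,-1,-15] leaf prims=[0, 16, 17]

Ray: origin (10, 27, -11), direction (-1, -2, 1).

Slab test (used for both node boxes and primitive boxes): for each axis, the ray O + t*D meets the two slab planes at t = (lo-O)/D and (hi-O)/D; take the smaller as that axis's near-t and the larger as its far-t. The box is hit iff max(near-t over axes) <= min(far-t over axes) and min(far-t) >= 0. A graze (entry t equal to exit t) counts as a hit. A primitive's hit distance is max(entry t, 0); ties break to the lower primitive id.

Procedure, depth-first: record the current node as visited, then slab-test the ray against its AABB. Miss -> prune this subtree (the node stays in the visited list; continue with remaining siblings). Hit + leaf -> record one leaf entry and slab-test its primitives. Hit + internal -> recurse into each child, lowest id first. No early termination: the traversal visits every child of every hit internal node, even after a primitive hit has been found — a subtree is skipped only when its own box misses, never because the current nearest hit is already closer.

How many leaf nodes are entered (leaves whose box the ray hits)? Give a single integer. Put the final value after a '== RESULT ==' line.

Walk:
N0 x:[-9,30] y:[7/2,41/2] z:[-9,28] -> hit [7/2,41/2], descend [2, 9, 10, 11]
  N2 x:[-9,16] y:[25/2,19] z:[-9,4] -> miss, prune
  N9 x:[-5,15] y:[7/2,7] z:[-9,2] -> miss, prune
  N10 x:[6,30] y:[9/2,29/2] z:[3,19] -> hit [6,29/2], descend [5, 8]
    N5 x:[13,30] y:[9/2,15/2] z:[3,19] -> miss, prune
    N8 x:[6,23] y:[19/2,29/2] z:[4,13] -> hit [19/2,13] leaf, test {P1(miss), P3(miss), P12@t=13}
  N11 x:[5,22] y:[21/2,41/2] z:[16,28] -> hit [16,41/2], descend [1, 7]
    N1 x:[5,22] y:[37/2,41/2] z:[20,28] -> hit [20,41/2] leaf, test {P8(miss), P14(miss), P20(miss)}
    N7 x:[10,16] y:[21/2,31/2] z:[16,25] -> miss, prune

9 AABB tests over nodes [0, 2, 9, 10, 5, 8, 11, 1, 7]; 2 leaves entered; closest P12.

== RESULT ==
2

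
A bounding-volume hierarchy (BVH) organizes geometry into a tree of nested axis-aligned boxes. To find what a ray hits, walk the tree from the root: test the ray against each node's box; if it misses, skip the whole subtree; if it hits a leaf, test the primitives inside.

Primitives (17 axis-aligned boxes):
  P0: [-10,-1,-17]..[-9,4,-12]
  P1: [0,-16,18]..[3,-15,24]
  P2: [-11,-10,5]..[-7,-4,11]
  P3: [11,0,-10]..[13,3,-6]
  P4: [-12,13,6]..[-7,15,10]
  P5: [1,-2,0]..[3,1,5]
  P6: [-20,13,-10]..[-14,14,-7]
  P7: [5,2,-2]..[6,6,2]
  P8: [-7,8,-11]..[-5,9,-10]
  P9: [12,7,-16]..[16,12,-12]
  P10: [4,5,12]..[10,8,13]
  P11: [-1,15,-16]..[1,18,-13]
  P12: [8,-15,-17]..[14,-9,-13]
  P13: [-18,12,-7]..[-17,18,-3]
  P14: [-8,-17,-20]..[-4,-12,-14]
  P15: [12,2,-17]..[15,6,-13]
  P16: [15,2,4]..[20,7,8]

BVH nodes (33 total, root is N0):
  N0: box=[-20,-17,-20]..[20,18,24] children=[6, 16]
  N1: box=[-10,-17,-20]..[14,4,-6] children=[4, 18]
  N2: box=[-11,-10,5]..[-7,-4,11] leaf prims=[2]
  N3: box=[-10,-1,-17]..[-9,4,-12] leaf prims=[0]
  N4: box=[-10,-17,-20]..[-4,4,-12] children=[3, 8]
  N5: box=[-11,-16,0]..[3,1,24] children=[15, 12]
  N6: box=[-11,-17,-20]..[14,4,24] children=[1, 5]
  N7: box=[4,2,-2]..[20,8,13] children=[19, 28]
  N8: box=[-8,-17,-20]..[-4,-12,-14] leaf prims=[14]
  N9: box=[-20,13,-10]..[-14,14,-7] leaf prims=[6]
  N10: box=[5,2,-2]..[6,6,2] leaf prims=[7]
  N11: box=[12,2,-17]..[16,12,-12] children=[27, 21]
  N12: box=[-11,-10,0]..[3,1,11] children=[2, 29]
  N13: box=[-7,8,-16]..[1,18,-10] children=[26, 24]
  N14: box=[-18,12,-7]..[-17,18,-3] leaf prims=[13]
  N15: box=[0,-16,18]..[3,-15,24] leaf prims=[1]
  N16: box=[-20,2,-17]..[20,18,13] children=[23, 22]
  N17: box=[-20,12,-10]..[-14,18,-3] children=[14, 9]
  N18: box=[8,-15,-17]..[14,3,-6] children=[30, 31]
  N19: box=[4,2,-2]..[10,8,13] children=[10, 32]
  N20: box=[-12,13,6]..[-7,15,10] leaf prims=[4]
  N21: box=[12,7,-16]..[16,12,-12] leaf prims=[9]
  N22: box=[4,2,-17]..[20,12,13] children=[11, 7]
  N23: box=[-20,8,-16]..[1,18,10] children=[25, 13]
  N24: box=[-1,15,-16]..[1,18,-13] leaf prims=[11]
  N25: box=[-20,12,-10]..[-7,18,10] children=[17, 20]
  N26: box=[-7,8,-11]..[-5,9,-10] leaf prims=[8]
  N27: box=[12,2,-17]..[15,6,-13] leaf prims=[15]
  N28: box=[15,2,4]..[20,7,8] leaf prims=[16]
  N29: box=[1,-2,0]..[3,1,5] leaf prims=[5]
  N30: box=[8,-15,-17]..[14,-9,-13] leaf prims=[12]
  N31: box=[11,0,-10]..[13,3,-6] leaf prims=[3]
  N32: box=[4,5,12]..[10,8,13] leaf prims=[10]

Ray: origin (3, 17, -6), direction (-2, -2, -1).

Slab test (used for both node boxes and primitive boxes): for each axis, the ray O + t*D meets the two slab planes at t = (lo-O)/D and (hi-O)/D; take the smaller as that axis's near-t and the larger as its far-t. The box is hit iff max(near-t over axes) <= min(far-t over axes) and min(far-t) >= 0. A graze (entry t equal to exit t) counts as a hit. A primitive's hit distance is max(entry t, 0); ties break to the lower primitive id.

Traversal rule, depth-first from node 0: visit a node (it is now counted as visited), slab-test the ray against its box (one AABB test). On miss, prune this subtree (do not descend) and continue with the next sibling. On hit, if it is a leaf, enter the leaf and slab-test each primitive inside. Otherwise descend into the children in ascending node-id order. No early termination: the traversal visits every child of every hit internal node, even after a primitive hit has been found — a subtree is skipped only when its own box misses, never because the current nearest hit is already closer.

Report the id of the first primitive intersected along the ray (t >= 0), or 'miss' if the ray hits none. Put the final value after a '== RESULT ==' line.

Trace the traversal:
N0 x:[-17/2,23/2] y:[-1/2,17] z:[-30,14] -> hit [-1/2,23/2], descend [6, 16]
  N6 x:[-11/2,7] y:[13/2,17] z:[-30,14] -> hit [13/2,7], descend [1, 5]
    N1 x:[-11/2,13/2] y:[13/2,17] z:[0,14] -> hit [13/2,13/2], descend [4, 18]
      N4 x:[7/2,13/2] y:[13/2,17] z:[6,14] -> hit [13/2,13/2], descend [3, 8]
        N3 x:[6,13/2] y:[13/2,9] z:[6,11] -> hit [13/2,13/2] leaf, test {P0@t=13/2}
        N8 x:[7/2,11/2] y:[29/2,17] z:[8,14] -> miss, prune
      N18 x:[-11/2,-5/2] y:[7,16] z:[0,11] -> miss, prune
    N5 x:[0,7] y:[8,33/2] z:[-30,-6] -> miss, prune
  N16 x:[-17/2,23/2] y:[-1/2,15/2] z:[-19,11] -> hit [-1/2,15/2], descend [22, 23]
    N22 x:[-17/2,-1/2] y:[5/2,15/2] z:[-19,11] -> miss, prune
    N23 x:[1,23/2] y:[-1/2,9/2] z:[-16,10] -> hit [1,9/2], descend [13, 25]
      N13 x:[1,5] y:[-1/2,9/2] z:[4,10] -> hit [4,9/2], descend [24, 26]
        N24 x:[1,2] y:[-1/2,1] z:[7,10] -> miss, prune
        N26 x:[4,5] y:[4,9/2] z:[4,5] -> hit [4,9/2] leaf, test {P8@t=4}
      N25 x:[5,23/2] y:[-1/2,5/2] z:[-16,4] -> miss, prune

15 AABB tests over nodes [0, 6, 1, 4, 3, 8, 18, 5, 16, 22, 23, 13, 24, 26, 25]; 2 leaves entered; closest P8.

== RESULT ==
8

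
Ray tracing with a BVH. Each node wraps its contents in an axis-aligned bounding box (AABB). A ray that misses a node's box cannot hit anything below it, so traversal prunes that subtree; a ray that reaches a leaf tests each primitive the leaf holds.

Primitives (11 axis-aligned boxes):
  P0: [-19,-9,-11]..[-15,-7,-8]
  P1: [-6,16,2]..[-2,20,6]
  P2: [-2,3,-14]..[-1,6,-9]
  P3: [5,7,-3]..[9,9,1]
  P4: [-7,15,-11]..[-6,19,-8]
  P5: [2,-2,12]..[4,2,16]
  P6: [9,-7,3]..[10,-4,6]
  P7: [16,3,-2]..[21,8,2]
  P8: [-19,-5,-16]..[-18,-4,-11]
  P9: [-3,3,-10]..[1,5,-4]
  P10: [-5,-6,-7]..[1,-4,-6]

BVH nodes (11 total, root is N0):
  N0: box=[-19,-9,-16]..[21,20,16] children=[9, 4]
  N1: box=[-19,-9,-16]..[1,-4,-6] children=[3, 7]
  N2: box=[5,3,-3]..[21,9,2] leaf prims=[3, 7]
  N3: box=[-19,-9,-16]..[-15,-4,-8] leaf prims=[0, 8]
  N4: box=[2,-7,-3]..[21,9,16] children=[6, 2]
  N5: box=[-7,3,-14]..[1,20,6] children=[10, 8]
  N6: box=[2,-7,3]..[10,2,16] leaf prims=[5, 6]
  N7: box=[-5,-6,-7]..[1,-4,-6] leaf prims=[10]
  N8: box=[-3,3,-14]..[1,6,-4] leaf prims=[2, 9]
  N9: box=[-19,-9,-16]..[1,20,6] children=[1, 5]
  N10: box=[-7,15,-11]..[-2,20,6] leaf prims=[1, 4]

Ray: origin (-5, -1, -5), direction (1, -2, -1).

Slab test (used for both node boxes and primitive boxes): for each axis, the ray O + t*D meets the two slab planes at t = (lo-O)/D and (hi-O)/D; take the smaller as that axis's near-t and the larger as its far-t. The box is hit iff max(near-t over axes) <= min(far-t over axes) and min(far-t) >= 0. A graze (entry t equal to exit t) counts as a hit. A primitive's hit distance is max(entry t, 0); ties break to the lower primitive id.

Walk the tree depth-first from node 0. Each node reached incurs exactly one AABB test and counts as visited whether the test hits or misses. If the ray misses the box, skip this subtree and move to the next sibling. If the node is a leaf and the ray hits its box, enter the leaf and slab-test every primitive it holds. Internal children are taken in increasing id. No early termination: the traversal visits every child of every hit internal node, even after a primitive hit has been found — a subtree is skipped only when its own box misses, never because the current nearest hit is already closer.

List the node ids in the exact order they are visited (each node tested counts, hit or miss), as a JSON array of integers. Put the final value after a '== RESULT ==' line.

Walk:
N0 x:[-14,26] y:[-21/2,4] z:[-21,11] -> hit [-21/2,4], descend [4, 9]
  N4 x:[7,26] y:[-5,3] z:[-21,-2] -> miss, prune
  N9 x:[-14,6] y:[-21/2,4] z:[-11,11] -> hit [-21/2,4], descend [1, 5]
    N1 x:[-14,6] y:[3/2,4] z:[1,11] -> hit [3/2,4], descend [3, 7]
      N3 x:[-14,-10] y:[3/2,4] z:[3,11] -> miss, prune
      N7 x:[0,6] y:[3/2,5/2] z:[1,2] -> hit [3/2,2] leaf, test {P10@t=3/2}
    N5 x:[-2,6] y:[-21/2,-2] z:[-11,9] -> miss, prune

Summary -> nodes [0, 4, 9, 1, 3, 7, 5]; box-tests=7; leaf-entries=1; first=P10

== RESULT ==
[0, 4, 9, 1, 3, 7, 5]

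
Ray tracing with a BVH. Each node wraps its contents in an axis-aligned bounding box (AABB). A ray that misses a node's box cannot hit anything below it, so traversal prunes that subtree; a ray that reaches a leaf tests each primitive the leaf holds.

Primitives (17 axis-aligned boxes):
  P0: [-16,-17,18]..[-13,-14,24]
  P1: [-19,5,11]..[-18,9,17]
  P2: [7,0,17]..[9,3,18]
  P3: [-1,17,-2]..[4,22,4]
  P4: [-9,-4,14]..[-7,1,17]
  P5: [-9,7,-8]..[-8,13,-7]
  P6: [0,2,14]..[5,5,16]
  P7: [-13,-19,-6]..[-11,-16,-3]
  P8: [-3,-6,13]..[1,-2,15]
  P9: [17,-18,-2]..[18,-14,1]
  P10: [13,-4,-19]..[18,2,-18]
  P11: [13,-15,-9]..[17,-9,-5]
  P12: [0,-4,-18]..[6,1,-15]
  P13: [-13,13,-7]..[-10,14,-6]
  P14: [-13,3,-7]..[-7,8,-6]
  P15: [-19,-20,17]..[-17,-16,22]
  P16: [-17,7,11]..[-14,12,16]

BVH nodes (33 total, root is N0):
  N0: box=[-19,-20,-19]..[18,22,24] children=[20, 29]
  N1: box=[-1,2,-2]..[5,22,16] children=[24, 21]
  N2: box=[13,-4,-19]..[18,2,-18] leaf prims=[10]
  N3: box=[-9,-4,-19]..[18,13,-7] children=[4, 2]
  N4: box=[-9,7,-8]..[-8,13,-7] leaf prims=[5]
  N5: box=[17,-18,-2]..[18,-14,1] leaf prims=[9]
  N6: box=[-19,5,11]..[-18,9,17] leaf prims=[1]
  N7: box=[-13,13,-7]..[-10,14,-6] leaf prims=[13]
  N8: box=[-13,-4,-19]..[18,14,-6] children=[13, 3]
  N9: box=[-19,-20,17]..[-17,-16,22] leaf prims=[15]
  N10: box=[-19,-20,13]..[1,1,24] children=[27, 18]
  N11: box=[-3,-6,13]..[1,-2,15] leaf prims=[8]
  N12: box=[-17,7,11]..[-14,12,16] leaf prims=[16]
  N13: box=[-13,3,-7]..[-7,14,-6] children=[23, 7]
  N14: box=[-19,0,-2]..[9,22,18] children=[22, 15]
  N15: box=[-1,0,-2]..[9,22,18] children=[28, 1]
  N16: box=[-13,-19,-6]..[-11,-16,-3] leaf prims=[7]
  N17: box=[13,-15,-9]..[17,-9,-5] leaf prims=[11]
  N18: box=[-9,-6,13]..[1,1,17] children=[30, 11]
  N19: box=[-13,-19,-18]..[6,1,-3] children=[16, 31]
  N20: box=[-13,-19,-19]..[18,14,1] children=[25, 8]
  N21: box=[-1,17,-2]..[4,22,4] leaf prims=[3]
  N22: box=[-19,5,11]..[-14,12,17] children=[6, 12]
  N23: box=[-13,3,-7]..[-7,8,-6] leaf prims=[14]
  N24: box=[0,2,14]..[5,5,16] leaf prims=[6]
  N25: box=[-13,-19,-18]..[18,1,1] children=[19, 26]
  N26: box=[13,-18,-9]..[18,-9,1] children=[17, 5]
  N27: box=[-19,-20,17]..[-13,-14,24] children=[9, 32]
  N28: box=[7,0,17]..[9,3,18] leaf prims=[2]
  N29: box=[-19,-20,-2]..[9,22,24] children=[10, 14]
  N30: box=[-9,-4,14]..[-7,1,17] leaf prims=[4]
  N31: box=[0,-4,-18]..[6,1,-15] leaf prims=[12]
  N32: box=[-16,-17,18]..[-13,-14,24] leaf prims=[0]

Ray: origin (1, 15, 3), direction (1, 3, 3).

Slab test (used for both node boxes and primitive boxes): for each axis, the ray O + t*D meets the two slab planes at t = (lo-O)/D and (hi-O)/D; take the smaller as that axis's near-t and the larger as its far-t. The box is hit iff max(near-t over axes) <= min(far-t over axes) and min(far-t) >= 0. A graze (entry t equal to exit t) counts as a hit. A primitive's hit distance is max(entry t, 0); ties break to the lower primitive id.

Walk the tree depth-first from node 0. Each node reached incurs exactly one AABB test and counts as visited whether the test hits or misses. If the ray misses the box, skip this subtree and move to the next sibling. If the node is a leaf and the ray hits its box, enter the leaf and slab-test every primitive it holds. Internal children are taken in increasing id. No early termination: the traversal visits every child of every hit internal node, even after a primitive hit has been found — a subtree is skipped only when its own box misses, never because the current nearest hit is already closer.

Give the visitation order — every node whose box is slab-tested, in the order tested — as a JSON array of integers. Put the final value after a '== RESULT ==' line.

Trace the traversal:
N0 x:[-20,17] y:[-35/3,7/3] z:[-22/3,7] -> hit [-22/3,7/3], descend [20, 29]
  N20 x:[-14,17] y:[-34/3,-1/3] z:[-22/3,-2/3] -> miss, prune
  N29 x:[-20,8] y:[-35/3,7/3] z:[-5/3,7] -> hit [-5/3,7/3], descend [10, 14]
    N10 x:[-20,0] y:[-35/3,-14/3] z:[10/3,7] -> miss, prune
    N14 x:[-20,8] y:[-5,7/3] z:[-5/3,5] -> hit [-5/3,7/3], descend [15, 22]
      N15 x:[-2,8] y:[-5,7/3] z:[-5/3,5] -> hit [-5/3,7/3], descend [1, 28]
        N1 x:[-2,4] y:[-13/3,7/3] z:[-5/3,13/3] -> hit [-5/3,7/3], descend [21, 24]
          N21 x:[-2,3] y:[2/3,7/3] z:[-5/3,1/3] -> miss, prune
          N24 x:[-1,4] y:[-13/3,-10/3] z:[11/3,13/3] -> miss, prune
        N28 x:[6,8] y:[-5,-4] z:[14/3,5] -> miss, prune
      N22 x:[-20,-15] y:[-10/3,-1] z:[8/3,14/3] -> miss, prune

Summary -> nodes [0, 20, 29, 10, 14, 15, 1, 21, 24, 28, 22]; box-tests=11; leaf-entries=0; first=miss

== RESULT ==
[0, 20, 29, 10, 14, 15, 1, 21, 24, 28, 22]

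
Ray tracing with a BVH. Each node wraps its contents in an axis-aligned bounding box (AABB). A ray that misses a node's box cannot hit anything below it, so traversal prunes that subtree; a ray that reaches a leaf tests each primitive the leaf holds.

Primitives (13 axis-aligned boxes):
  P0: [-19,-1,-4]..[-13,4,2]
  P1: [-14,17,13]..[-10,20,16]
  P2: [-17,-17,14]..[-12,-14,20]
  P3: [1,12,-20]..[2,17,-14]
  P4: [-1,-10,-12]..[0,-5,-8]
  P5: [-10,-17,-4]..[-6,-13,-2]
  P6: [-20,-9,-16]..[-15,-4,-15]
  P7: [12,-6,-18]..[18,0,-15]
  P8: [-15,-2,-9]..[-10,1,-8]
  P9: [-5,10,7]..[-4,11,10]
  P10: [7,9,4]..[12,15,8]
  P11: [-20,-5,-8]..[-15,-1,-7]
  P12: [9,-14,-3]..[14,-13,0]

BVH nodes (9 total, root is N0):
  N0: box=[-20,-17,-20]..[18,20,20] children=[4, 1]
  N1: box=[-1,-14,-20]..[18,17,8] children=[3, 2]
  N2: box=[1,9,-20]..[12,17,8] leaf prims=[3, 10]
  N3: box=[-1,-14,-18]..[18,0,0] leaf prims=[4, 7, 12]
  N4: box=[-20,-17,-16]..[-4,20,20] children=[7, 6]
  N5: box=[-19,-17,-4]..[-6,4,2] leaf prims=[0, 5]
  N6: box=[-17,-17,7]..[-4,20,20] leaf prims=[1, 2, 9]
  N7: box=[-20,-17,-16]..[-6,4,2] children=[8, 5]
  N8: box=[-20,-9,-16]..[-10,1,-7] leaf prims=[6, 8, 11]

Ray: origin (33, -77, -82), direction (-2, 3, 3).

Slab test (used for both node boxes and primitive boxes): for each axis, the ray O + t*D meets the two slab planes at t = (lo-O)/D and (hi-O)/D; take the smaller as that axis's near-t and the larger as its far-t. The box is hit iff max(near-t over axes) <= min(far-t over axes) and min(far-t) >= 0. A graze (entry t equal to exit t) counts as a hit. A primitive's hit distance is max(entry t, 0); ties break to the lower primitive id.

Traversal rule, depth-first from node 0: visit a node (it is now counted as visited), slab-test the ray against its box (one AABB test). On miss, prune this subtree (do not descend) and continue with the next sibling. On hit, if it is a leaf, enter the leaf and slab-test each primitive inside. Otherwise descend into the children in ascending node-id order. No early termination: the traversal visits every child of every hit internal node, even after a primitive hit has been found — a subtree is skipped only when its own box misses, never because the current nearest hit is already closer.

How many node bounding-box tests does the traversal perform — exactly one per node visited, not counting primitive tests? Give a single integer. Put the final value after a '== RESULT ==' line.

Traverse from the root:
N0 x:[15/2,53/2] y:[20,97/3] z:[62/3,34] -> hit [62/3,53/2], descend [1, 4]
  N1 x:[15/2,17] y:[21,94/3] z:[62/3,30] -> miss, prune
  N4 x:[37/2,53/2] y:[20,97/3] z:[22,34] -> hit [22,53/2], descend [6, 7]
    N6 x:[37/2,25] y:[20,97/3] z:[89/3,34] -> miss, prune
    N7 x:[39/2,53/2] y:[20,27] z:[22,28] -> hit [22,53/2], descend [5, 8]
      N5 x:[39/2,26] y:[20,27] z:[26,28] -> hit [26,26] leaf, test {P0@t=26, P5(miss)}
      N8 x:[43/2,53/2] y:[68/3,26] z:[22,25] -> hit [68/3,25] leaf, test {P6(miss), P8(miss), P11@t=74/3}

7 AABB tests over nodes [0, 1, 4, 6, 7, 5, 8]; 2 leaves entered; closest P11.

== RESULT ==
7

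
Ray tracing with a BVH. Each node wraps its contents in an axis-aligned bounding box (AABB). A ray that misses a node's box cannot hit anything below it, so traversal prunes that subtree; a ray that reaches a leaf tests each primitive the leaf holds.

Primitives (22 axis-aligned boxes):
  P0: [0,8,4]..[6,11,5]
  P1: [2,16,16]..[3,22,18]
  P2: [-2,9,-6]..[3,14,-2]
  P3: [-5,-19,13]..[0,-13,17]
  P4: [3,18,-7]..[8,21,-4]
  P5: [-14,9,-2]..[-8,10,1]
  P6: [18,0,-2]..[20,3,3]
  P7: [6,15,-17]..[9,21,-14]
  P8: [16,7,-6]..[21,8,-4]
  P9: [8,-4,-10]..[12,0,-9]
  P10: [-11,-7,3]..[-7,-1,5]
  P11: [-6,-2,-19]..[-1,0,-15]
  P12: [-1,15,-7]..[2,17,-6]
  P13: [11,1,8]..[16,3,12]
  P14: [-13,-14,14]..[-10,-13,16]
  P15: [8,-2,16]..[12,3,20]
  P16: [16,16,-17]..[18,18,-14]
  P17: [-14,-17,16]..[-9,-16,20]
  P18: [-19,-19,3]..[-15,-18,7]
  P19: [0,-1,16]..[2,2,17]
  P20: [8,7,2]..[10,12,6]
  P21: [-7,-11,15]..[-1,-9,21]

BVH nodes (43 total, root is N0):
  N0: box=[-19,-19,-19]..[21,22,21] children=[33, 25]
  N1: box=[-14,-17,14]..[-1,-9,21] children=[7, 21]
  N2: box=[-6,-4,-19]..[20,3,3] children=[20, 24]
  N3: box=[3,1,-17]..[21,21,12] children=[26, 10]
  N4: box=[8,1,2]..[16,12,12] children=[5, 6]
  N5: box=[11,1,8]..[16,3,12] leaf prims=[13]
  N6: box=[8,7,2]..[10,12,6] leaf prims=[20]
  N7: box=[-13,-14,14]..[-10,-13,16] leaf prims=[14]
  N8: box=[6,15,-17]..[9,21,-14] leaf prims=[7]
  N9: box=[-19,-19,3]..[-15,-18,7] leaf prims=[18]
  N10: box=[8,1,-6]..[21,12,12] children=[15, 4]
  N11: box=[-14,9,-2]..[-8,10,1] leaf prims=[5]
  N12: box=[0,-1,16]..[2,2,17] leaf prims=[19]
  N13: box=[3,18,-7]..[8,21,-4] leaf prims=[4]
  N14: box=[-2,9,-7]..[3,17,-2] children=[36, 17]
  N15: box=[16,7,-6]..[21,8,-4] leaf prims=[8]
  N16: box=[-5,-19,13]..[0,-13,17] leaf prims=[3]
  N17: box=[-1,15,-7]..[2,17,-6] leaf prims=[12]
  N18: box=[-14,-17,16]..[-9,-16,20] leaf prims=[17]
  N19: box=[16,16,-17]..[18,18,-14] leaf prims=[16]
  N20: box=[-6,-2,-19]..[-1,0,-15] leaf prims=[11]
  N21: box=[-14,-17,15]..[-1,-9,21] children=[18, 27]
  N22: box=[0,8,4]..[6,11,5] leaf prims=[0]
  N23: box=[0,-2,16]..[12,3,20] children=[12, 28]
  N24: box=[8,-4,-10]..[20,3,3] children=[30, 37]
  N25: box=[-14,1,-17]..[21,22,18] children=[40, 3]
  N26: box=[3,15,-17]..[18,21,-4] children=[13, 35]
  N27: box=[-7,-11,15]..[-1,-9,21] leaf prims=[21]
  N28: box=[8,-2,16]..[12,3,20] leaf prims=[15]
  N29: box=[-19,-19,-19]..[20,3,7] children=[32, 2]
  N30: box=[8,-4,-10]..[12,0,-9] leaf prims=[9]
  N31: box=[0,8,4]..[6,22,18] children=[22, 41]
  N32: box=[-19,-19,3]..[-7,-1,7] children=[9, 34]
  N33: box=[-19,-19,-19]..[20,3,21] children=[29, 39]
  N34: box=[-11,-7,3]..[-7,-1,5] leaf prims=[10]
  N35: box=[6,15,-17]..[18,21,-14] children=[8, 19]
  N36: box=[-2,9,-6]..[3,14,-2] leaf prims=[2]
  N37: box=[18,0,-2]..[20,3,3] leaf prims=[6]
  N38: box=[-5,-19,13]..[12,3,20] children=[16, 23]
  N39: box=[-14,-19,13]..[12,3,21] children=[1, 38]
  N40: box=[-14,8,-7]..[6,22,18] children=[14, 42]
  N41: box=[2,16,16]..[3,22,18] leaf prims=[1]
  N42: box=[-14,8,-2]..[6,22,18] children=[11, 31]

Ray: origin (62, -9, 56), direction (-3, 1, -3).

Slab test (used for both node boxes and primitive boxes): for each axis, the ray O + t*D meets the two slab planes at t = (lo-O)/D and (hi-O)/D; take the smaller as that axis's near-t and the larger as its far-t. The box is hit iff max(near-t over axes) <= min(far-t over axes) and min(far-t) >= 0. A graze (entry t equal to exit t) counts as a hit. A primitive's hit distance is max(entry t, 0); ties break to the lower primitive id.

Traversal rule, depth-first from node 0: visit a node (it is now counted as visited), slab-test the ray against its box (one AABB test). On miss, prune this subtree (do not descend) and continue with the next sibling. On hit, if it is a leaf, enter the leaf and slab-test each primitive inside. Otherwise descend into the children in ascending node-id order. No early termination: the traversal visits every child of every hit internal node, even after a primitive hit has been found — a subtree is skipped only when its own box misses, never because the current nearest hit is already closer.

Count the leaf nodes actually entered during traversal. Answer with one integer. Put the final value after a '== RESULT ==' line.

Trace the traversal:
N0 x:[41/3,27] y:[-10,31] z:[35/3,25] -> hit [41/3,25], descend [25, 33]
  N25 x:[41/3,76/3] y:[10,31] z:[38/3,73/3] -> hit [41/3,73/3], descend [3, 40]
    N3 x:[41/3,59/3] y:[10,30] z:[44/3,73/3] -> hit [44/3,59/3], descend [10, 26]
      N10 x:[41/3,18] y:[10,21] z:[44/3,62/3] -> hit [44/3,18], descend [4, 15]
        N4 x:[46/3,18] y:[10,21] z:[44/3,18] -> hit [46/3,18], descend [5, 6]
          N5 x:[46/3,17] y:[10,12] z:[44/3,16] -> miss, prune
          N6 x:[52/3,18] y:[16,21] z:[50/3,18] -> hit [52/3,18] leaf, test {P20@t=52/3}
        N15 x:[41/3,46/3] y:[16,17] z:[20,62/3] -> miss, prune
      N26 x:[44/3,59/3] y:[24,30] z:[20,73/3] -> miss, prune
    N40 x:[56/3,76/3] y:[17,31] z:[38/3,21] -> hit [56/3,21], descend [14, 42]
      N14 x:[59/3,64/3] y:[18,26] z:[58/3,21] -> hit [59/3,21], descend [17, 36]
        N17 x:[20,21] y:[24,26] z:[62/3,21] -> miss, prune
        N36 x:[59/3,64/3] y:[18,23] z:[58/3,62/3] -> hit [59/3,62/3] leaf, test {P2@t=59/3}
      N42 x:[56/3,76/3] y:[17,31] z:[38/3,58/3] -> hit [56/3,58/3], descend [11, 31]
        N11 x:[70/3,76/3] y:[18,19] z:[55/3,58/3] -> miss, prune
        N31 x:[56/3,62/3] y:[17,31] z:[38/3,52/3] -> miss, prune
  N33 x:[14,27] y:[-10,12] z:[35/3,25] -> miss, prune

Visited [0, 25, 3, 10, 4, 5, 6, 15, 26, 40, 14, 17, 36, 42, 11, 31, 33]. Tests: 17 box, 2 leaf. Nearest: P20.

== RESULT ==
2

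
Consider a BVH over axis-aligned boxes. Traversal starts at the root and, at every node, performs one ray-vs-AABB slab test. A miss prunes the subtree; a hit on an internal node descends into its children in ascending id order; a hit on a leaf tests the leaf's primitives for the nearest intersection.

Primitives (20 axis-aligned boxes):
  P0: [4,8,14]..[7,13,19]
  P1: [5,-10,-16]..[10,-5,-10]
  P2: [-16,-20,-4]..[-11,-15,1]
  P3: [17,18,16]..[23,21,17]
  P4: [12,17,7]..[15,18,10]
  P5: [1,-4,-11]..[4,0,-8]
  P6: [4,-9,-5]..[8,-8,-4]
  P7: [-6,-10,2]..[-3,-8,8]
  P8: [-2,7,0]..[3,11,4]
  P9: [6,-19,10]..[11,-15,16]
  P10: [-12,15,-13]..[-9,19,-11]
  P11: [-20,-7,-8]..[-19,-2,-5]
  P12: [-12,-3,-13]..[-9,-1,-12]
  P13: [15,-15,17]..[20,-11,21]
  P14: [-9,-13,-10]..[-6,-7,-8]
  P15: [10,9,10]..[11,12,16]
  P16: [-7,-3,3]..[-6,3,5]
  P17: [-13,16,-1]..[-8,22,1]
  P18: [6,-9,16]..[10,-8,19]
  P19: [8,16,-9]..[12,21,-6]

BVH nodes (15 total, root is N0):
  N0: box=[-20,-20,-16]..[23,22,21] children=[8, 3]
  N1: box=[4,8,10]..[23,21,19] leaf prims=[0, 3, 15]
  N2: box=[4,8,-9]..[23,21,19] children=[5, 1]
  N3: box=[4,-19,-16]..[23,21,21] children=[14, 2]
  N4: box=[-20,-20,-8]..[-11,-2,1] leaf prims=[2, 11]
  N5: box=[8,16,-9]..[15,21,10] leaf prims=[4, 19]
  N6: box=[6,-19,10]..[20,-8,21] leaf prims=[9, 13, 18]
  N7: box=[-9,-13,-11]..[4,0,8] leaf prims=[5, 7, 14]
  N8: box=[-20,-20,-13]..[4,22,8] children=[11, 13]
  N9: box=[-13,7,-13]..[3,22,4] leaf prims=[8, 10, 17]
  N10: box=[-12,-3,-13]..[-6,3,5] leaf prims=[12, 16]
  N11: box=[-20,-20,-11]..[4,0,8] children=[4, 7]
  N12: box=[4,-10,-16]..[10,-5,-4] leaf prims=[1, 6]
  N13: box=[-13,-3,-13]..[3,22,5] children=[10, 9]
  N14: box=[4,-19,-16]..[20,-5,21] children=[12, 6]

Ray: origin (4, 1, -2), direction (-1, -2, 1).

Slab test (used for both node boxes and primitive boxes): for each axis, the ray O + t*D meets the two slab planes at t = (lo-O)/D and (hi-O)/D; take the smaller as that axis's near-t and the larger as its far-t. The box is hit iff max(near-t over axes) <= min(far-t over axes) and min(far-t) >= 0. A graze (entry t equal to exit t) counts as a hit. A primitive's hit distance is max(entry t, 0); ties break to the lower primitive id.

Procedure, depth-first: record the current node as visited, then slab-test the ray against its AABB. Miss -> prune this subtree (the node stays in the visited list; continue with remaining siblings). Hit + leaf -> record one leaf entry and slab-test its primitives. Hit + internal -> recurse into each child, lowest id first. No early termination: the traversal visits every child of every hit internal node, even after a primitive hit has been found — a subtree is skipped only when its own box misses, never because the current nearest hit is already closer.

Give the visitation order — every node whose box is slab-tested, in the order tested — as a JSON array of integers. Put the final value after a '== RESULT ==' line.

Walk:
N0 x:[-19,24] y:[-21/2,21/2] z:[-14,23] -> hit [-21/2,21/2], descend [3, 8]
  N3 x:[-19,0] y:[-10,10] z:[-14,23] -> hit [-10,0], descend [2, 14]
    N2 x:[-19,0] y:[-10,-7/2] z:[-7,21] -> miss, prune
    N14 x:[-16,0] y:[3,10] z:[-14,23] -> miss, prune
  N8 x:[0,24] y:[-21/2,21/2] z:[-11,10] -> hit [0,10], descend [11, 13]
    N11 x:[0,24] y:[1/2,21/2] z:[-9,10] -> hit [1/2,10], descend [4, 7]
      N4 x:[15,24] y:[3/2,21/2] z:[-6,3] -> miss, prune
      N7 x:[0,13] y:[1/2,7] z:[-9,10] -> hit [1/2,7] leaf, test {P5(miss), P7(miss), P14(miss)}
    N13 x:[1,17] y:[-21/2,2] z:[-11,7] -> hit [1,2], descend [9, 10]
      N9 x:[1,17] y:[-21/2,-3] z:[-11,6] -> miss, prune
      N10 x:[10,16] y:[-1,2] z:[-11,7] -> miss, prune

Summary -> nodes [0, 3, 2, 14, 8, 11, 4, 7, 13, 9, 10]; box-tests=11; leaf-entries=1; first=miss

== RESULT ==
[0, 3, 2, 14, 8, 11, 4, 7, 13, 9, 10]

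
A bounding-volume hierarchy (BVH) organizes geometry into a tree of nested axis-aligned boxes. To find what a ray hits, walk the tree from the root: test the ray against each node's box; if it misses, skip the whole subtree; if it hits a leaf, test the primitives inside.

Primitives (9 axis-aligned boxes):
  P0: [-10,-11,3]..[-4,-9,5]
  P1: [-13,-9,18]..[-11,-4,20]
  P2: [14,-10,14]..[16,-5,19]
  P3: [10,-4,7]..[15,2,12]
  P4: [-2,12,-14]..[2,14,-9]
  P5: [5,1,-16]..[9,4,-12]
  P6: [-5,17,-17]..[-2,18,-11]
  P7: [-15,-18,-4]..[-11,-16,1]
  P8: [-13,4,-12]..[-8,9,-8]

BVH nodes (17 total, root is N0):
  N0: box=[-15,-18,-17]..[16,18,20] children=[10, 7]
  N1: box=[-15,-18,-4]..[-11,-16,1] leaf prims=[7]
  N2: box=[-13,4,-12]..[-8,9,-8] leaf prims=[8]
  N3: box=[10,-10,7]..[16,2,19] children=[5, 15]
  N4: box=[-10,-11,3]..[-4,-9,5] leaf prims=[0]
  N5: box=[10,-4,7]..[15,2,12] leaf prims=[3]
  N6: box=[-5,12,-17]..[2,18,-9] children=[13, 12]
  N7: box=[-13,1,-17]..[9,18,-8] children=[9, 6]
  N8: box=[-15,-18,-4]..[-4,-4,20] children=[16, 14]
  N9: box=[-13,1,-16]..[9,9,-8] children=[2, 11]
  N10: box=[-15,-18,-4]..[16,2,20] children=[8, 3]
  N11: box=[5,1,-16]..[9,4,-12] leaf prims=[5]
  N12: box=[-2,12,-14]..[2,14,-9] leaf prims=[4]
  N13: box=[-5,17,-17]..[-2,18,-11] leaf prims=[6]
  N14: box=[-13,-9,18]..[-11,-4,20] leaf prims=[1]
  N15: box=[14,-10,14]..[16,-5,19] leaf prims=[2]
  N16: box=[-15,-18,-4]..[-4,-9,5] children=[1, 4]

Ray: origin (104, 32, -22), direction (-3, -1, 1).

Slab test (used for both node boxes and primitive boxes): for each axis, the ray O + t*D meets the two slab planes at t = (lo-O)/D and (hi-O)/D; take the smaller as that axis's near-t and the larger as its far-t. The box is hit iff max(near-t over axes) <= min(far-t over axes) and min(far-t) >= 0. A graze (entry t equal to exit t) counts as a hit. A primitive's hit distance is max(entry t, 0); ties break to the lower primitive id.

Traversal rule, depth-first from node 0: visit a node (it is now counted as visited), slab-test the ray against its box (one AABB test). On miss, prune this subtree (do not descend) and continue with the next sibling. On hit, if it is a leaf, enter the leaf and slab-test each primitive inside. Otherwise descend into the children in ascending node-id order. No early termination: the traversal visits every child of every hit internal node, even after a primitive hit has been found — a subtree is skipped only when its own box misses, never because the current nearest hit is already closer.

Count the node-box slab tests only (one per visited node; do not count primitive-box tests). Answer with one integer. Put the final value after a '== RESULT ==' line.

Traverse from the root:
N0 x:[88/3,119/3] y:[14,50] z:[5,42] -> hit [88/3,119/3], descend [7, 10]
  N7 x:[95/3,39] y:[14,31] z:[5,14] -> miss, prune
  N10 x:[88/3,119/3] y:[30,50] z:[18,42] -> hit [30,119/3], descend [3, 8]
    N3 x:[88/3,94/3] y:[30,42] z:[29,41] -> hit [30,94/3], descend [5, 15]
      N5 x:[89/3,94/3] y:[30,36] z:[29,34] -> hit [30,94/3] leaf, test {P3@t=30}
      N15 x:[88/3,30] y:[37,42] z:[36,41] -> miss, prune
    N8 x:[36,119/3] y:[36,50] z:[18,42] -> hit [36,119/3], descend [14, 16]
      N14 x:[115/3,39] y:[36,41] z:[40,42] -> miss, prune
      N16 x:[36,119/3] y:[41,50] z:[18,27] -> miss, prune

Visited [0, 7, 10, 3, 5, 15, 8, 14, 16]. Tests: 9 box, 1 leaf. Nearest: P3.

== RESULT ==
9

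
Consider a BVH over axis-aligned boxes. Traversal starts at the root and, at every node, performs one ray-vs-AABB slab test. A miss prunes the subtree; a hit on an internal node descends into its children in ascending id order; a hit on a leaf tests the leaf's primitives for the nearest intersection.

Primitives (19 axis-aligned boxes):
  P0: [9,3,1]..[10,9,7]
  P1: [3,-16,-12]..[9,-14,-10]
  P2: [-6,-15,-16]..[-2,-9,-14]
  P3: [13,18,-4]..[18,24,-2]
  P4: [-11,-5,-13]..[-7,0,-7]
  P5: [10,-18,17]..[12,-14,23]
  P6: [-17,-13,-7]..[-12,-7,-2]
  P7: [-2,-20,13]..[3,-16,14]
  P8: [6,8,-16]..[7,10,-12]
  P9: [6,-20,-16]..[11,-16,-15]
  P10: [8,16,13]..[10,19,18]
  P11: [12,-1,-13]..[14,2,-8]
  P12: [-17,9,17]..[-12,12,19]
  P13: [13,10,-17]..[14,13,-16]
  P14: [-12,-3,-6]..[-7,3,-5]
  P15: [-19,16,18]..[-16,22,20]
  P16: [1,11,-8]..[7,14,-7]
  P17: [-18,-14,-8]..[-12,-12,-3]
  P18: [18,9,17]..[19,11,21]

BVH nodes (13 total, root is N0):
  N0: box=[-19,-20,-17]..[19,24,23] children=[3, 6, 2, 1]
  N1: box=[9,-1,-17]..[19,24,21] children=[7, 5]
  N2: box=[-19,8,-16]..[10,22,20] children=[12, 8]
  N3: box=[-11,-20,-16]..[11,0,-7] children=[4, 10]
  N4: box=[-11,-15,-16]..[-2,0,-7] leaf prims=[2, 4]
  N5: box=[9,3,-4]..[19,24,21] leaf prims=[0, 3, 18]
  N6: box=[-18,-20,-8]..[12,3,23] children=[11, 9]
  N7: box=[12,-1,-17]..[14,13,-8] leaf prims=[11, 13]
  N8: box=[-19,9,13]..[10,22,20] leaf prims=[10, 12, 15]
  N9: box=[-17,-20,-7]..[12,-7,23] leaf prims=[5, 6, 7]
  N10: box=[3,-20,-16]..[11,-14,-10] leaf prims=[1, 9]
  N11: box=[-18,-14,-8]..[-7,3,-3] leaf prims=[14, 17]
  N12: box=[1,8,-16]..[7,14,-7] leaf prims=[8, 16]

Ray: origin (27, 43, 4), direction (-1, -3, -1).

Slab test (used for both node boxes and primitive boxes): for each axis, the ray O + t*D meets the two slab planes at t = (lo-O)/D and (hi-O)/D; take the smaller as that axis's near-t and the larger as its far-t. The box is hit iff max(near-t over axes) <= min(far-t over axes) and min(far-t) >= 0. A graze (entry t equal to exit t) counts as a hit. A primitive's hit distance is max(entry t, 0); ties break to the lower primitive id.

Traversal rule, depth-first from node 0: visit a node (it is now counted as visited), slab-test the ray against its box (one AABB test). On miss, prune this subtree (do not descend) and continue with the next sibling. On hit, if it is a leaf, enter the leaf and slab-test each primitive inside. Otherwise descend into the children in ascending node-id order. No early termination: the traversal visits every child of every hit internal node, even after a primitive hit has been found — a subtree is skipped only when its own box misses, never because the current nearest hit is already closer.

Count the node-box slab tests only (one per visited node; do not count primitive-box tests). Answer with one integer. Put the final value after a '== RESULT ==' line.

Trace the traversal:
N0 x:[8,46] y:[19/3,21] z:[-19,21] -> hit [8,21], descend [1, 2, 3, 6]
  N1 x:[8,18] y:[19/3,44/3] z:[-17,21] -> hit [8,44/3], descend [5, 7]
    N5 x:[8,18] y:[19/3,40/3] z:[-17,8] -> hit [8,8] leaf, test {P0(miss), P3(miss), P18(miss)}
    N7 x:[13,15] y:[10,44/3] z:[12,21] -> hit [13,44/3] leaf, test {P11@t=41/3, P13(miss)}
  N2 x:[17,46] y:[7,35/3] z:[-16,20] -> miss, prune
  N3 x:[16,38] y:[43/3,21] z:[11,20] -> hit [16,20], descend [4, 10]
    N4 x:[29,38] y:[43/3,58/3] z:[11,20] -> miss, prune
    N10 x:[16,24] y:[19,21] z:[14,20] -> hit [19,20] leaf, test {P1(miss), P9@t=59/3}
  N6 x:[15,45] y:[40/3,21] z:[-19,12] -> miss, prune

Summary -> nodes [0, 1, 5, 7, 2, 3, 4, 10, 6]; box-tests=9; leaf-entries=3; first=P11

== RESULT ==
9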